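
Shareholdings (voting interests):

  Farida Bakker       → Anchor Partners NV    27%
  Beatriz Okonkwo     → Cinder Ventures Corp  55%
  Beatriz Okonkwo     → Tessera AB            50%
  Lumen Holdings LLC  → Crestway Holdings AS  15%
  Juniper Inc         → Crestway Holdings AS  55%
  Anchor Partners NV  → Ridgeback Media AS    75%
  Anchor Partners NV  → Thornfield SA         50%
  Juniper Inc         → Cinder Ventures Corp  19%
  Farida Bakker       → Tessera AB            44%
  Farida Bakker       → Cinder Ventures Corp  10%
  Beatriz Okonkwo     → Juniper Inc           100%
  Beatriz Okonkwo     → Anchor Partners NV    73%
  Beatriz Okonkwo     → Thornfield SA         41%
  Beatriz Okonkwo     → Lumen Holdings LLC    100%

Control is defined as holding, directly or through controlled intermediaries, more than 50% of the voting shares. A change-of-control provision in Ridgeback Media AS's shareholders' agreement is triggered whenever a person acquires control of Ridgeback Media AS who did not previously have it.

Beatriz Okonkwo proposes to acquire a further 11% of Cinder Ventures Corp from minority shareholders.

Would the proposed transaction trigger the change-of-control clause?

The purchase changes only Beatriz's holdings, so Beatriz is the only person who could newly come to control Ridgeback.
Beatriz holds 73% of Anchor, so Beatriz controls Anchor.
Anchor holds 75% of Ridgeback, so Beatriz controls Ridgeback.
So Beatriz already controls Ridgeback before the transaction.
After the purchase, Beatriz's direct stake in Cinder rises to 55% + 11% = 66%.
Beatriz controlled Ridgeback already, so this is not a new person acquiring control; every other person's position is unchanged or reduced.
No new person acquires control, so the clause is not triggered.

No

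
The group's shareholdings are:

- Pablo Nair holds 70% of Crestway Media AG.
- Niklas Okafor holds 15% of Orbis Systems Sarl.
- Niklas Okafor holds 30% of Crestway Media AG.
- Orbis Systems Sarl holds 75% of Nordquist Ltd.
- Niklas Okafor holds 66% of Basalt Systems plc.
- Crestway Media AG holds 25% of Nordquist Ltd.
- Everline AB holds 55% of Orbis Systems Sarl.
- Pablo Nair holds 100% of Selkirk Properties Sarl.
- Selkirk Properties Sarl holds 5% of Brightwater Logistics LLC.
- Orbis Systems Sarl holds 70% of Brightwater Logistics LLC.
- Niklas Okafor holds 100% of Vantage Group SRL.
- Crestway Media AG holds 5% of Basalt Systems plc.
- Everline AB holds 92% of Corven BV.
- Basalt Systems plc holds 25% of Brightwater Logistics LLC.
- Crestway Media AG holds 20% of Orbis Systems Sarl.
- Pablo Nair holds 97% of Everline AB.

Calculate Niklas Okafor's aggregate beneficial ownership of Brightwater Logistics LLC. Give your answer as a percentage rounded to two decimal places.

Niklas reaches Brightwater along 4 paths.
Via Basalt: 66% × 25% = 16.5%.
Via Crestway → Basalt: 30% × 5% × 25% = 0.375%.
Via Crestway → Orbis: 30% × 20% × 70% = 4.2%.
Via Orbis: 15% × 70% = 10.5%.
Total: 16.5% + 0.375% + 4.2% + 10.5% = 31.575%.
Rounded: 31.58%.

31.58%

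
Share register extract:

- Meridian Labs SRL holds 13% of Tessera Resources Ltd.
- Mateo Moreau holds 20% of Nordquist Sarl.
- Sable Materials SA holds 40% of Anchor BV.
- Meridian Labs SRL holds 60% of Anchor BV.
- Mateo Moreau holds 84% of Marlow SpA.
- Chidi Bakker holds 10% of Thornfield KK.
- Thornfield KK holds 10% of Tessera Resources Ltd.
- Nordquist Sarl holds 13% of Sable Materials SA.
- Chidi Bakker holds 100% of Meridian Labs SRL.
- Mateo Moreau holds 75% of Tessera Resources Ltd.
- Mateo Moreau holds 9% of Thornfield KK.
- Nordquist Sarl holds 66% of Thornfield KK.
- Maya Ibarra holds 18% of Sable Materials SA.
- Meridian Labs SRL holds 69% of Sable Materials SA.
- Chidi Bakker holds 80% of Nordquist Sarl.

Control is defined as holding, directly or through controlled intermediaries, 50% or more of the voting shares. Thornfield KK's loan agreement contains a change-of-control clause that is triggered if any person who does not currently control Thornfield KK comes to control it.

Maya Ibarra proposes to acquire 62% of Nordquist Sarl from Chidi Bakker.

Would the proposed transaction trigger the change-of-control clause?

Yes

The purchase adds only to Maya's holdings (Chidi's stake shrinks), so Maya is the only person who could newly come to control Thornfield.
Maya's largest direct stake is 18% in Sable, which does not meet the threshold, so Maya controls no company.
Neither Maya nor any entity Maya controls holds any voting interest in Thornfield.
So before the transaction, Maya does not control Thornfield.
After the purchase, Maya holds 62% of Nordquist directly, and Chidi's stake falls to 18%.
Maya holds 62% of Nordquist, so Maya controls Nordquist.
Nordquist holds 66% of Thornfield, so Maya controls Thornfield.
Maya did not control Thornfield before and does after, so the clause is triggered.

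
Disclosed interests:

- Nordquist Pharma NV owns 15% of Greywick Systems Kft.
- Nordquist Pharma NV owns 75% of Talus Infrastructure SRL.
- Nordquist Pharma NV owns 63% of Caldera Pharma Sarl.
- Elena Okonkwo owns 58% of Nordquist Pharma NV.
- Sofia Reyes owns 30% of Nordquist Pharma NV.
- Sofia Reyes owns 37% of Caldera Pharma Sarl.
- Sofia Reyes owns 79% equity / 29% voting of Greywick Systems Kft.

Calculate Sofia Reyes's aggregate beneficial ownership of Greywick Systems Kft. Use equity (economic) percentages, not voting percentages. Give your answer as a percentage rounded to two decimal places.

83.50%

Sofia reaches Greywick along 2 paths.
Direct stake: 79% = 79%.
Via Nordquist: 30% × 15% = 4.5%.
Total: 79% + 4.5% = 83.5%.
Rounded: 83.50%.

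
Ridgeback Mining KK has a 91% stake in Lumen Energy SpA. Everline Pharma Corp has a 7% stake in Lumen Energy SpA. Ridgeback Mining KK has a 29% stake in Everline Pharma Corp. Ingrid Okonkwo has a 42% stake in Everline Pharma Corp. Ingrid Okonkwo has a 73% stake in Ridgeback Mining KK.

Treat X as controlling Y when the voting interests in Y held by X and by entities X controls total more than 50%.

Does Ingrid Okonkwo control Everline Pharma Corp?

Yes

Ingrid holds 73% of Ridgeback, so Ingrid controls Ridgeback.
Ingrid and Ridgeback together hold 42% + 29% = 71% of Everline, so Ingrid controls Everline.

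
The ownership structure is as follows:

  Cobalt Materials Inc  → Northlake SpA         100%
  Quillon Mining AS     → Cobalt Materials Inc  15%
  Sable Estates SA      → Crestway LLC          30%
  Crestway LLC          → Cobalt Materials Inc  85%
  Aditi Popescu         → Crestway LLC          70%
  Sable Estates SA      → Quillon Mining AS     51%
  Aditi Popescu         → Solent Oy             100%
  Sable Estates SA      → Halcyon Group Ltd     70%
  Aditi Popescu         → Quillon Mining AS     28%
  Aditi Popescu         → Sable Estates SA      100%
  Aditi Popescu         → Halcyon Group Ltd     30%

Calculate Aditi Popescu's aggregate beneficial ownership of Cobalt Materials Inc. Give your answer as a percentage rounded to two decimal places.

96.85%

Aditi reaches Cobalt along 4 paths.
Via Crestway: 70% × 85% = 59.5%.
Via Sable → Crestway: 100% × 30% × 85% = 25.5%.
Via Sable → Quillon: 100% × 51% × 15% = 7.65%.
Via Quillon: 28% × 15% = 4.2%.
Total: 59.5% + 25.5% + 7.65% + 4.2% = 96.85%.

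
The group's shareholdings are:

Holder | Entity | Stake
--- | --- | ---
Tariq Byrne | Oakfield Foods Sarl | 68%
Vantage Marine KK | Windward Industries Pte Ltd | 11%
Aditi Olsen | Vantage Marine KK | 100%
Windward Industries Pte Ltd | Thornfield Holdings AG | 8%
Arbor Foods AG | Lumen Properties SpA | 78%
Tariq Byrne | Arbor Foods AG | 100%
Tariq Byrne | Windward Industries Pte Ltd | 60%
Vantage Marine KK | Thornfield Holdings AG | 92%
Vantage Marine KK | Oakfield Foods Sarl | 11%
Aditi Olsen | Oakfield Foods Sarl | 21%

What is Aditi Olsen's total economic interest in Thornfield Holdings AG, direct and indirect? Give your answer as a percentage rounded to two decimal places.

Aditi reaches Thornfield along 2 paths.
Via Vantage: 100% × 92% = 92%.
Via Vantage → Windward: 100% × 11% × 8% = 0.88%.
Total: 92% + 0.88% = 92.88%.

92.88%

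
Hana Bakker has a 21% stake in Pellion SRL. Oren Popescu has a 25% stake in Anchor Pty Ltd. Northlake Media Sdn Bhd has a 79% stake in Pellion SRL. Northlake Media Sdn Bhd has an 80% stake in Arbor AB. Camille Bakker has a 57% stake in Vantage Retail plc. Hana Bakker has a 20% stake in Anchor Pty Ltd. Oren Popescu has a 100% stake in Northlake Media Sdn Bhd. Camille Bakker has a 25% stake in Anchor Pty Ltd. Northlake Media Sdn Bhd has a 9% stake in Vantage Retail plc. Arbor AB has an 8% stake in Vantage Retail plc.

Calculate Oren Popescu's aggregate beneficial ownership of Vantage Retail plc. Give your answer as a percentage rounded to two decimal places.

15.40%

Oren reaches Vantage along 2 paths.
Via Northlake → Arbor: 100% × 80% × 8% = 6.4%.
Via Northlake: 100% × 9% = 9%.
Total: 6.4% + 9% = 15.4%.
Rounded: 15.40%.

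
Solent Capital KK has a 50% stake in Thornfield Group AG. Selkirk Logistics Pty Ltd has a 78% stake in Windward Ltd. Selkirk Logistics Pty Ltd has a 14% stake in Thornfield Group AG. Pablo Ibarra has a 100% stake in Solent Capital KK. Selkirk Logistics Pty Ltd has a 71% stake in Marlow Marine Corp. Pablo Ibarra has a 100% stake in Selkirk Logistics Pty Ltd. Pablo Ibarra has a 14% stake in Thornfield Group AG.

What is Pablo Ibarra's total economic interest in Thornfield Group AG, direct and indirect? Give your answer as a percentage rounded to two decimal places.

78.00%

Pablo reaches Thornfield along 3 paths.
Via Solent: 100% × 50% = 50%.
Via Selkirk: 100% × 14% = 14%.
Direct stake: 14% = 14%.
Total: 50% + 14% + 14% = 78%.
Rounded: 78.00%.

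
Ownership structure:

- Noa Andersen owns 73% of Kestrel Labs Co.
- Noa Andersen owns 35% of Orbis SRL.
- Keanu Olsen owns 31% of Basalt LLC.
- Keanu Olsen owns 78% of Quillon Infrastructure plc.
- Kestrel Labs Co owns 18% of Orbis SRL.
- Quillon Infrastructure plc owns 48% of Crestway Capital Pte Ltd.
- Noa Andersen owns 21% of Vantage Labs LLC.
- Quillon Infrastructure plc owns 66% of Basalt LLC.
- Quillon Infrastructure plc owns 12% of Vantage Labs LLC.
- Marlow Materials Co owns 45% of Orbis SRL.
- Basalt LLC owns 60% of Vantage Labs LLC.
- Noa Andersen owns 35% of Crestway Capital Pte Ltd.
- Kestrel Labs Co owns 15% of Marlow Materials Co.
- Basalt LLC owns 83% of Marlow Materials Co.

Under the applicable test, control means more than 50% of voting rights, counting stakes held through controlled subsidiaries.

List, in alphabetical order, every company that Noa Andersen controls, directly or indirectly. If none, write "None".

Noa holds 73% of Kestrel, so Noa controls Kestrel.
Noa and Kestrel together hold 35% + 18% = 53% of Orbis, so Noa controls Orbis.
No other company's threshold is met.

Kestrel Labs Co, Orbis SRL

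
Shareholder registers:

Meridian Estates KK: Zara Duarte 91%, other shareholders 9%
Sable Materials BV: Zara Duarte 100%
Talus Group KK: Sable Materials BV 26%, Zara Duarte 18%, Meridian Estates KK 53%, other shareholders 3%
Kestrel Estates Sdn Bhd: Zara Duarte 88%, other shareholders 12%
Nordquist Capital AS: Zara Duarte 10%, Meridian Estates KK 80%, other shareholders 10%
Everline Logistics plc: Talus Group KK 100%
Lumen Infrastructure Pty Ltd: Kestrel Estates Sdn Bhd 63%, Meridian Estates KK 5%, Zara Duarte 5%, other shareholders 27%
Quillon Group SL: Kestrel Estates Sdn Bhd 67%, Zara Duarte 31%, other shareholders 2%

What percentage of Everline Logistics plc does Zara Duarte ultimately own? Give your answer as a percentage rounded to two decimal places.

92.23%

Zara reaches Everline along 3 paths.
Via Sable → Talus: 100% × 26% × 100% = 26%.
Via Talus: 18% × 100% = 18%.
Via Meridian → Talus: 91% × 53% × 100% = 48.23%.
Total: 26% + 18% + 48.23% = 92.23%.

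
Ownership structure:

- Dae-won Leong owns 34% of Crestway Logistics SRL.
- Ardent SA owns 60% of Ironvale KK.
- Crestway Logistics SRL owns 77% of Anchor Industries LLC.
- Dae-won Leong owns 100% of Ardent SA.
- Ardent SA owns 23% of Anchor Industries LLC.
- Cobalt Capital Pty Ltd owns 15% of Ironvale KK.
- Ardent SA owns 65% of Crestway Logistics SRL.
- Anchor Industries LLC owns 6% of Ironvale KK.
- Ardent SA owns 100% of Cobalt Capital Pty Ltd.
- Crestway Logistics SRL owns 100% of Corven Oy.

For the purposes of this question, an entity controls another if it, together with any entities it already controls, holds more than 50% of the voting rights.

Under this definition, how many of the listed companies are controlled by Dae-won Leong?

Dae-won holds 100% of Ardent, so Dae-won controls Ardent.
Ardent holds 100% of Cobalt, so Dae-won controls Cobalt.
Ardent and Dae-won together hold 65% + 34% = 99% of Crestway, so Dae-won controls Crestway.
Crestway holds 100% of Corven, so Dae-won controls Corven.
Crestway and Ardent together hold 77% + 23% = 100% of Anchor, so Dae-won controls Anchor.
Ardent and Anchor and Cobalt together hold 60% + 6% + 15% = 81% of Ironvale, so Dae-won controls Ironvale.
Dae-won controls 6 companies.

6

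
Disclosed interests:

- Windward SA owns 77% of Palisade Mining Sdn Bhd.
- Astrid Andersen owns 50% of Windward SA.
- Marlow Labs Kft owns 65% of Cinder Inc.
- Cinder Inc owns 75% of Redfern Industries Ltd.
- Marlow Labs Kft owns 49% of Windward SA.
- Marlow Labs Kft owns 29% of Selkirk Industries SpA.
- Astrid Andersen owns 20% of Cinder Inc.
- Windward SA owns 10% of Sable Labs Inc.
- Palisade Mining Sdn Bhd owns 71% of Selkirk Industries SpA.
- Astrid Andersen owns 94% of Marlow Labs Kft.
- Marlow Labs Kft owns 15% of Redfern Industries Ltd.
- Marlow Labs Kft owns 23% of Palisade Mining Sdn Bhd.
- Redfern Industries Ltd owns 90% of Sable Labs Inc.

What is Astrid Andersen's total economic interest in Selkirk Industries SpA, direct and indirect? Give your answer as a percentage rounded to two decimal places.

95.13%

Astrid reaches Selkirk along 4 paths.
Via Marlow: 94% × 29% = 27.26%.
Via Marlow → Windward → Palisade: 94% × 49% × 77% × 71% = 25.181002%.
Via Windward → Palisade: 50% × 77% × 71% = 27.335%.
Via Marlow → Palisade: 94% × 23% × 71% = 15.3502%.
Total: 27.26% + 25.181002% + 27.335% + 15.3502% = 95.126202%.
Rounded: 95.13%.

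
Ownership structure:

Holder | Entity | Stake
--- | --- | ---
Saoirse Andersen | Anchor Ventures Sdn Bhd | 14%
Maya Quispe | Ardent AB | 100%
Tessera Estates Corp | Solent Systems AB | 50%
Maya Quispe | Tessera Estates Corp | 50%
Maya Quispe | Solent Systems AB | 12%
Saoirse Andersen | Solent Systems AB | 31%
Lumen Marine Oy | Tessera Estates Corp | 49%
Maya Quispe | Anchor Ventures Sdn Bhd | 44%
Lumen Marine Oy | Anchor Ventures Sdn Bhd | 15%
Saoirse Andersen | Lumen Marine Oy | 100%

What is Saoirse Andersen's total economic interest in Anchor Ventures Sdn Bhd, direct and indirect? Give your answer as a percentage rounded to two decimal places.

29.00%

Saoirse reaches Anchor along 2 paths.
Direct stake: 14% = 14%.
Via Lumen: 100% × 15% = 15%.
Total: 14% + 15% = 29%.
Rounded: 29.00%.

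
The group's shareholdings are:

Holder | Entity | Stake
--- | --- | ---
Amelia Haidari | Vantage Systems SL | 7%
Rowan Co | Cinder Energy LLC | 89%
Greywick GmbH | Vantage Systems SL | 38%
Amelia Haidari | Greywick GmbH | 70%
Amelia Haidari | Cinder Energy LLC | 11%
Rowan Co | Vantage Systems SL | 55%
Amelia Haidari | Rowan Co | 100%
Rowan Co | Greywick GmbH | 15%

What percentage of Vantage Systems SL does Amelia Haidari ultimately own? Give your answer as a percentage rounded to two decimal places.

Amelia reaches Vantage along 4 paths.
Via Rowan → Greywick: 100% × 15% × 38% = 5.7%.
Via Greywick: 70% × 38% = 26.6%.
Via Rowan: 100% × 55% = 55%.
Direct stake: 7% = 7%.
Total: 5.7% + 26.6% + 55% + 7% = 94.3%.
Rounded: 94.30%.

94.30%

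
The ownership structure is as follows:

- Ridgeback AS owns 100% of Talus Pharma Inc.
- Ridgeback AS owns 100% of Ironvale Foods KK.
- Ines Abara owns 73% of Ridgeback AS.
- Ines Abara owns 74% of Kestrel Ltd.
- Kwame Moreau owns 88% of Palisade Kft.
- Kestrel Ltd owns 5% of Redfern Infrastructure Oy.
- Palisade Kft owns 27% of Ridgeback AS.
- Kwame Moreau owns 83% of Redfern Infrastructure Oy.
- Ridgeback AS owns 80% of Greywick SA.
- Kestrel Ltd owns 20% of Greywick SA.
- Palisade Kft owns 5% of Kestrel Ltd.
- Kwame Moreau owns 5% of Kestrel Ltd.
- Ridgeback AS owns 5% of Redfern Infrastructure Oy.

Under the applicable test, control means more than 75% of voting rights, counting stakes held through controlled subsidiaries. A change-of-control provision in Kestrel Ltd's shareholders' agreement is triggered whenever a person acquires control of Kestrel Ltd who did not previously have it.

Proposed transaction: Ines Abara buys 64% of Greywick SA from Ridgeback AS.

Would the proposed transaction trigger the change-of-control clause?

No

The purchase adds only to Ines's holdings (Ridgeback's stake shrinks), so Ines is the only person who could newly come to control Kestrel.
Ines's largest direct stake is 74% in Kestrel, which does not meet the threshold, so Ines controls no company.
In Kestrel, Ines's side holds only 74%, not > 75%.
So before the transaction, Ines does not control Kestrel.
After the purchase, Ines holds 64% of Greywick directly, and Ridgeback's stake falls to 16%.
Ines's side now holds 64% of Greywick, not > 75%, so Ines still does not control Greywick.
After the transaction, Ines's side holds 74% of Kestrel, not > 75%, so Ines still does not control Kestrel.
No new person acquires control, so the clause is not triggered.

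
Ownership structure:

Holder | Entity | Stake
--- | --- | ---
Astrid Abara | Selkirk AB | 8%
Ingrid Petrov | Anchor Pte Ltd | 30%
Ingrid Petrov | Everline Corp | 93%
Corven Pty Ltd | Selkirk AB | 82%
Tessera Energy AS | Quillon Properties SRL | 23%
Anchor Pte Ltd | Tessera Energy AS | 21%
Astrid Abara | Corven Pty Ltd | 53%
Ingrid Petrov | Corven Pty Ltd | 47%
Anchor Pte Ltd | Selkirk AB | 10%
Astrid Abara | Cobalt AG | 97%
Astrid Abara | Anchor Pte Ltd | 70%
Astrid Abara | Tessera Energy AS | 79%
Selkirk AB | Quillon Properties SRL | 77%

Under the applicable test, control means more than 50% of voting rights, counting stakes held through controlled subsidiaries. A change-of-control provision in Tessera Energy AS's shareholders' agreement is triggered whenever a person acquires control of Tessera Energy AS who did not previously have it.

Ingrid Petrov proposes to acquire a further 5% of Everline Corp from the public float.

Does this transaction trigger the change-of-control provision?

The purchase changes only Ingrid's holdings, so Ingrid is the only person who could newly come to control Tessera.
Ingrid holds 93% of Everline, so Ingrid controls Everline.
Neither Ingrid nor any entity Ingrid controls holds any voting interest in Tessera.
So before the transaction, Ingrid does not control Tessera.
After the purchase, Ingrid's direct stake in Everline rises to 93% + 5% = 98%.
Ingrid holds 98% of Everline, so Ingrid controls Everline.
After the transaction, neither Ingrid nor any entity Ingrid controls holds a voting interest in Tessera, so Ingrid still does not control it.
No new person acquires control, so the clause is not triggered.

No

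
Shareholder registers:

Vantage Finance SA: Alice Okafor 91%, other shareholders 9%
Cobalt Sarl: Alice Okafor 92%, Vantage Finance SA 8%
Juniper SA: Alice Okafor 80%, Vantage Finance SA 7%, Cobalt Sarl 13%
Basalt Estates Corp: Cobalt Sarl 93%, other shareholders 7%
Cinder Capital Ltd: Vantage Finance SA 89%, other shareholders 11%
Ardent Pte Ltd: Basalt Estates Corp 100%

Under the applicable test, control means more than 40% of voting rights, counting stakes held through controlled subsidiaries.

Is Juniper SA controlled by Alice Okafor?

Alice holds 91% of Vantage, so Alice controls Vantage.
Alice and Vantage together hold 92% + 8% = 100% of Cobalt, so Alice controls Cobalt.
Alice and Vantage and Cobalt together hold 80% + 7% + 13% = 100% of Juniper, so Alice controls Juniper.

Yes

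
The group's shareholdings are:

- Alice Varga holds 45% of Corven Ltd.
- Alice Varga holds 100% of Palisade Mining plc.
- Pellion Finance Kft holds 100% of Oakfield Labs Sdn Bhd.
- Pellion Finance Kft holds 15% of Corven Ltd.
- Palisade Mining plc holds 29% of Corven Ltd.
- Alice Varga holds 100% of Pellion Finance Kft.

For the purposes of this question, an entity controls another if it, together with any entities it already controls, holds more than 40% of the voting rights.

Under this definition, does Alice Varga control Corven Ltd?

Alice holds 100% of Pellion, so Alice controls Pellion.
Alice holds 100% of Palisade, so Alice controls Palisade.
Palisade and Alice and Pellion together hold 29% + 45% + 15% = 89% of Corven, so Alice controls Corven.

Yes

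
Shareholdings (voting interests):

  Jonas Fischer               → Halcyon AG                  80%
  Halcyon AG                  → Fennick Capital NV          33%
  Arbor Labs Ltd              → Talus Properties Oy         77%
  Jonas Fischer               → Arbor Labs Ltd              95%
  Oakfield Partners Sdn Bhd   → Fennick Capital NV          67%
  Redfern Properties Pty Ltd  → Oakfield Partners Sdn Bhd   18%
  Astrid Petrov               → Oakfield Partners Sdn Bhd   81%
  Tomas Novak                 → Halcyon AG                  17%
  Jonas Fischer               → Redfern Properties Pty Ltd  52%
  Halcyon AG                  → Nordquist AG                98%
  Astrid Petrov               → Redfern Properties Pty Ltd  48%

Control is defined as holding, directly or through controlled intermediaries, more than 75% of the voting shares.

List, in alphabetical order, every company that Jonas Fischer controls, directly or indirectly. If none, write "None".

Jonas holds 80% of Halcyon, so Jonas controls Halcyon.
Jonas holds 95% of Arbor, so Jonas controls Arbor.
Arbor holds 77% of Talus, so Jonas controls Talus.
Halcyon holds 98% of Nordquist, so Jonas controls Nordquist.
No other company's threshold is met.

Arbor Labs Ltd, Halcyon AG, Nordquist AG, Talus Properties Oy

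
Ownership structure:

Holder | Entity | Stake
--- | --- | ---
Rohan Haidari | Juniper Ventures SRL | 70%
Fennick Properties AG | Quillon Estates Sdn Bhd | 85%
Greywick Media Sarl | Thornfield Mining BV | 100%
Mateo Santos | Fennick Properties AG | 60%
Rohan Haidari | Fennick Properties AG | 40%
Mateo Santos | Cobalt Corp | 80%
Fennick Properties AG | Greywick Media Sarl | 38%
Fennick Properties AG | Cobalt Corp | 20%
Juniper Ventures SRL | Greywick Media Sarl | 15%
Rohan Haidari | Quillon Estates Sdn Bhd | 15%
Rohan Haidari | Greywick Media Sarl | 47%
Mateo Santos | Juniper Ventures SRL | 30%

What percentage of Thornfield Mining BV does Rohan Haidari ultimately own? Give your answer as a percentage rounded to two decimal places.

72.70%

Rohan reaches Thornfield along 3 paths.
Via Juniper → Greywick: 70% × 15% × 100% = 10.5%.
Via Greywick: 47% × 100% = 47%.
Via Fennick → Greywick: 40% × 38% × 100% = 15.2%.
Total: 10.5% + 47% + 15.2% = 72.7%.
Rounded: 72.70%.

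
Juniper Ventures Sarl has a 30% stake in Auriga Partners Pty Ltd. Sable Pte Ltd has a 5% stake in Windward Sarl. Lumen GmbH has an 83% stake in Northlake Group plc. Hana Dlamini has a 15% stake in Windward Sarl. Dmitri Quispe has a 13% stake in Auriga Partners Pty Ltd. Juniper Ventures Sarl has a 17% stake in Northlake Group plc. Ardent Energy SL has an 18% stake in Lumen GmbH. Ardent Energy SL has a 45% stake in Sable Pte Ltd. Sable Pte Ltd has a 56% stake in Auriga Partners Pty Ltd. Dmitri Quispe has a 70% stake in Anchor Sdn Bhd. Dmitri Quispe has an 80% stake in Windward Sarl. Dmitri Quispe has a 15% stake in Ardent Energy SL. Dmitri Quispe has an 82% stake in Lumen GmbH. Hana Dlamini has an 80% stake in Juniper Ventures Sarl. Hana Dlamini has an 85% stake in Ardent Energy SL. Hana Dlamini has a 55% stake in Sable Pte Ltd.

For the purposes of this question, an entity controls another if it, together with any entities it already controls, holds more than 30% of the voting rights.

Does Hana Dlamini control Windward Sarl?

No

Hana holds 80% of Juniper, so Hana controls Juniper.
Hana holds 85% of Ardent, so Hana controls Ardent.
Ardent and Hana together hold 45% + 55% = 100% of Sable, so Hana controls Sable.
Sable and Juniper together hold 56% + 30% = 86% of Auriga, so Hana controls Auriga.
In Windward, Hana's side holds only 15% + 5% = 20%, not > 30%.
So Hana does not control Windward.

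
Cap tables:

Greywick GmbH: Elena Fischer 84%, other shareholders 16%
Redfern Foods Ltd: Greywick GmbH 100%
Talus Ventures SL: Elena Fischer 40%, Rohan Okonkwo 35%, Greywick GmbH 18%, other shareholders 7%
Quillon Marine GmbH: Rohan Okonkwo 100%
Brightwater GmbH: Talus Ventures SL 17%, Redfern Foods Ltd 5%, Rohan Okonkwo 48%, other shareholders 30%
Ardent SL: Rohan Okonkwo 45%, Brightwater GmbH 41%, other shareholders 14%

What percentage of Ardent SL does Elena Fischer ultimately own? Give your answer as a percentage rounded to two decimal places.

5.56%

Elena reaches Ardent along 3 paths.
Via Talus → Brightwater: 40% × 17% × 41% = 2.788%.
Via Greywick → Talus → Brightwater: 84% × 18% × 17% × 41% = 1.053864%.
Via Greywick → Redfern → Brightwater: 84% × 100% × 5% × 41% = 1.722%.
Total: 2.788% + 1.053864% + 1.722% = 5.563864%.
Rounded: 5.56%.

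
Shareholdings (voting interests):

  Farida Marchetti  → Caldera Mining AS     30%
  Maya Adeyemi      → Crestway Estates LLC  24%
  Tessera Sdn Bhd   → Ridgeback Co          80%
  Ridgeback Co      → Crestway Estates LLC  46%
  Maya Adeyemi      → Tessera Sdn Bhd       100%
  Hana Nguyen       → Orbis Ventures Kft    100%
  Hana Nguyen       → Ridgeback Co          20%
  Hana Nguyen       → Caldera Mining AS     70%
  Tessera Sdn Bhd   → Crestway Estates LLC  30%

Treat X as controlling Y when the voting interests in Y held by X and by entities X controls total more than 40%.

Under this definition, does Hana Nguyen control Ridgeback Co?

Hana holds 100% of Orbis, so Hana controls Orbis.
Hana holds 70% of Caldera, so Hana controls Caldera.
In Ridgeback, Hana's side holds only 20%, not > 40%.
So Hana does not control Ridgeback.

No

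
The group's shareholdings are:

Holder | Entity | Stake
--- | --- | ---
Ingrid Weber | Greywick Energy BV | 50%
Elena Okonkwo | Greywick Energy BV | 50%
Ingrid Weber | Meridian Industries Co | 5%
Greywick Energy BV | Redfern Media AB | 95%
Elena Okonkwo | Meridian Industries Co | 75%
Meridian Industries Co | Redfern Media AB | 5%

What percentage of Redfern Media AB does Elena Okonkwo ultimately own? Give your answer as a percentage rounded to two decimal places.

51.25%

Elena reaches Redfern along 2 paths.
Via Greywick: 50% × 95% = 47.5%.
Via Meridian: 75% × 5% = 3.75%.
Total: 47.5% + 3.75% = 51.25%.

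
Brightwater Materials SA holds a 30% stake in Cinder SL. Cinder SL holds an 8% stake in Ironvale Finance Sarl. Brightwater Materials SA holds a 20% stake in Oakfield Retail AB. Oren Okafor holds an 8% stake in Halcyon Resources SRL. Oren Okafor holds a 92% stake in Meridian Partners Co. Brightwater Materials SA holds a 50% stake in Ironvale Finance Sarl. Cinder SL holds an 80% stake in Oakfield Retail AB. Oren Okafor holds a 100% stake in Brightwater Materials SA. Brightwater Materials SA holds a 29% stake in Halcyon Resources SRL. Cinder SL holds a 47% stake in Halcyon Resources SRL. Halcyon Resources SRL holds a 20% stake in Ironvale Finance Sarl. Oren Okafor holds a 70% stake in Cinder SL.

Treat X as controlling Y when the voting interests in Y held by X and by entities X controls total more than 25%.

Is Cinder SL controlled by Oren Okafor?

Oren holds 100% of Brightwater, so Oren controls Brightwater.
Brightwater and Oren together hold 30% + 70% = 100% of Cinder, so Oren controls Cinder.

Yes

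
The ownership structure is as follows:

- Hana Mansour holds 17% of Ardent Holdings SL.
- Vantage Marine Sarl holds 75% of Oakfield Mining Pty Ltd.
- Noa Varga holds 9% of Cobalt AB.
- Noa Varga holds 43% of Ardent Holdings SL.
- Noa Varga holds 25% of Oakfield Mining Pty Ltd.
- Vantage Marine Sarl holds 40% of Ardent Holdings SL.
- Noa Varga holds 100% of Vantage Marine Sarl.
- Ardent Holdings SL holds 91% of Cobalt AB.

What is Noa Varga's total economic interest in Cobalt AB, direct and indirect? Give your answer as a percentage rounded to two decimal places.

84.53%

Noa reaches Cobalt along 3 paths.
Direct stake: 9% = 9%.
Via Vantage → Ardent: 100% × 40% × 91% = 36.4%.
Via Ardent: 43% × 91% = 39.13%.
Total: 9% + 36.4% + 39.13% = 84.53%.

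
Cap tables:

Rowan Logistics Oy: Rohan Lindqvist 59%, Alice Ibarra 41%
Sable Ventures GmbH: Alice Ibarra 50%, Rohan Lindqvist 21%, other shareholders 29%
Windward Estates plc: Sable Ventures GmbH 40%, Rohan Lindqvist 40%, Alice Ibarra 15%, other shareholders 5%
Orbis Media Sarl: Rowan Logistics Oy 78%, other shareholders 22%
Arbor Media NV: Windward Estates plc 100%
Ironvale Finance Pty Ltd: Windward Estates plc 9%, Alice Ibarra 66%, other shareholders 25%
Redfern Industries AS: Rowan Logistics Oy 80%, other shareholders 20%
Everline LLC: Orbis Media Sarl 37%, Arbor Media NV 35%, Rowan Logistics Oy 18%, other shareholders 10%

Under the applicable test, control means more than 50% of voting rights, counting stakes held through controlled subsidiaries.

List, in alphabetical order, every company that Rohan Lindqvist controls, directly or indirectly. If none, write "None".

Everline LLC, Orbis Media Sarl, Redfern Industries AS, Rowan Logistics Oy

Rohan holds 59% of Rowan, so Rohan controls Rowan.
Rowan holds 78% of Orbis, so Rohan controls Orbis.
Rowan holds 80% of Redfern, so Rohan controls Redfern.
Orbis and Rowan together hold 37% + 18% = 55% of Everline, so Rohan controls Everline.
No other company's threshold is met.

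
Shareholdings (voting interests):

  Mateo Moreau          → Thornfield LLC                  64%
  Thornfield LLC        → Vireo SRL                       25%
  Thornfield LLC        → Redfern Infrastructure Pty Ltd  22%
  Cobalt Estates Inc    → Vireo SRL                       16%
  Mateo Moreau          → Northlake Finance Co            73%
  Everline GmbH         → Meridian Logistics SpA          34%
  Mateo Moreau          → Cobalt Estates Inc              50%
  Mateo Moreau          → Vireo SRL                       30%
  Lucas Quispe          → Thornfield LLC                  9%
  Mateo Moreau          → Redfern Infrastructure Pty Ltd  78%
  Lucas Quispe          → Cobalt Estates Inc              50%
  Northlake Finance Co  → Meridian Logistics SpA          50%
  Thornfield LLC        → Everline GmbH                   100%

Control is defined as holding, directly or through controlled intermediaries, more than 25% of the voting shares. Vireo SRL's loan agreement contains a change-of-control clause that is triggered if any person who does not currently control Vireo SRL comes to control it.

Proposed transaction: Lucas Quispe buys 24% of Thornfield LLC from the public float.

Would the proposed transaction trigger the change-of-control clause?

Yes

The purchase changes only Lucas's holdings, so Lucas is the only person who could newly come to control Vireo.
Lucas holds 50% of Cobalt, so Lucas controls Cobalt.
In Vireo, Lucas's side holds only 16%, not > 25%.
So before the transaction, Lucas does not control Vireo.
After the purchase, Lucas's direct stake in Thornfield rises to 9% + 24% = 33%.
Lucas holds 33% of Thornfield, so Lucas controls Thornfield.
Thornfield and Cobalt together hold 25% + 16% = 41% of Vireo, so Lucas controls Vireo.
Lucas did not control Vireo before and does after, so the clause is triggered.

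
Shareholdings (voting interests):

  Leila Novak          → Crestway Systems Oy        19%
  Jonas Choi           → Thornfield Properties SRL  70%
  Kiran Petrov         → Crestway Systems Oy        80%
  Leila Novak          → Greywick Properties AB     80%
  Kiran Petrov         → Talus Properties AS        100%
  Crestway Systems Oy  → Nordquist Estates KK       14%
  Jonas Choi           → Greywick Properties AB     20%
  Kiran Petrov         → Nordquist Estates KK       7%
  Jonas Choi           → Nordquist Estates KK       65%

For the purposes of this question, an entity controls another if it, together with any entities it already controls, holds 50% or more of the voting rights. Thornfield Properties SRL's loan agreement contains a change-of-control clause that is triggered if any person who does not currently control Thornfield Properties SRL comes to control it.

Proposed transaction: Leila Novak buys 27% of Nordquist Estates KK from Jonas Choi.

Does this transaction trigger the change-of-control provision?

No

The purchase adds only to Leila's holdings (Jonas's stake shrinks), so Leila is the only person who could newly come to control Thornfield.
Leila holds 80% of Greywick, so Leila controls Greywick.
Neither Leila nor any entity Leila controls holds any voting interest in Thornfield.
So before the transaction, Leila does not control Thornfield.
After the purchase, Leila holds 27% of Nordquist directly, and Jonas's stake falls to 38%.
Leila's side now holds 27% of Nordquist, not ≥ 50%, so Leila still does not control Nordquist.
After the transaction, neither Leila nor any entity Leila controls holds a voting interest in Thornfield, so Leila still does not control it.
No new person acquires control, so the clause is not triggered.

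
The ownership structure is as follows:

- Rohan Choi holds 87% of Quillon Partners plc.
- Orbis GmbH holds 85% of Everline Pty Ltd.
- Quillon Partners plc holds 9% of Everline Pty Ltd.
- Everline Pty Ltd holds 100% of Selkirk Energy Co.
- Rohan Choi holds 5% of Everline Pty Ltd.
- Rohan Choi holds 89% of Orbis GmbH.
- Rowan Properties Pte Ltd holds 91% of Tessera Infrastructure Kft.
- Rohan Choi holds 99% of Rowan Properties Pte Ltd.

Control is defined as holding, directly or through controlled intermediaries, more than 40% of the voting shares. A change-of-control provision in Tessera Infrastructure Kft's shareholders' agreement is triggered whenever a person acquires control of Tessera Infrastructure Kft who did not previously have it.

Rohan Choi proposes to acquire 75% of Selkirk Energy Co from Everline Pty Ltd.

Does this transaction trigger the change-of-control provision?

No

The purchase adds only to Rohan's holdings (Everline's stake shrinks), so Rohan is the only person who could newly come to control Tessera.
Rohan holds 99% of Rowan, so Rohan controls Rowan.
Rowan holds 91% of Tessera, so Rohan controls Tessera.
So Rohan already controls Tessera before the transaction.
After the purchase, Rohan holds 75% of Selkirk directly, and Everline's stake falls to 25%.
Rohan controlled Tessera already, so this is not a new person acquiring control; every other person's position is unchanged or reduced.
No new person acquires control, so the clause is not triggered.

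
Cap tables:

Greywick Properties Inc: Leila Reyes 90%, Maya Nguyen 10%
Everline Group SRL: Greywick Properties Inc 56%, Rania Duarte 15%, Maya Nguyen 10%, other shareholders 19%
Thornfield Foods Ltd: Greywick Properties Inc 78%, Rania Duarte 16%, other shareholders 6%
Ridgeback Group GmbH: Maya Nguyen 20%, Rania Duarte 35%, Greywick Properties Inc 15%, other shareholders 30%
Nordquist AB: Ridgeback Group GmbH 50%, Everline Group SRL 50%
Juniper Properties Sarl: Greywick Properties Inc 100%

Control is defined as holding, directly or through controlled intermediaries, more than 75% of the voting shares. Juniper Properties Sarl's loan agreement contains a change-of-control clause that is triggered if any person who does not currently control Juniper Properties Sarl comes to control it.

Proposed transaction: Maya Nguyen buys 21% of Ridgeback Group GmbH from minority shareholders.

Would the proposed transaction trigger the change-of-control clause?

The purchase changes only Maya's holdings, so Maya is the only person who could newly come to control Juniper.
Maya's largest direct stake is 20% in Ridgeback, which does not meet the threshold, so Maya controls no company.
Neither Maya nor any entity Maya controls holds any voting interest in Juniper.
So before the transaction, Maya does not control Juniper.
After the purchase, Maya's direct stake in Ridgeback rises to 20% + 21% = 41%.
Maya's side now holds 41% of Ridgeback, not > 75%, so Maya still does not control Ridgeback.
After the transaction, neither Maya nor any entity Maya controls holds a voting interest in Juniper, so Maya still does not control it.
No new person acquires control, so the clause is not triggered.

No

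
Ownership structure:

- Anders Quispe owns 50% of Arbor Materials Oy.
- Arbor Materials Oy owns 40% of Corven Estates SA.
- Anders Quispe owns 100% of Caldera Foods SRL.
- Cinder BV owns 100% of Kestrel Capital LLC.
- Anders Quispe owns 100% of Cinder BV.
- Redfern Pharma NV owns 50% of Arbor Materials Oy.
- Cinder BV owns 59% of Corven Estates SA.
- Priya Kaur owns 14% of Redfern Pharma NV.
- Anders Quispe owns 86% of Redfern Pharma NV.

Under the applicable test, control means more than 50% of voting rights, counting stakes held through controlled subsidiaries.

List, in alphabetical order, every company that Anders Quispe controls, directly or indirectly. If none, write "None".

Anders holds 86% of Redfern, so Anders controls Redfern.
Anders holds 100% of Cinder, so Anders controls Cinder.
Redfern and Anders together hold 50% + 50% = 100% of Arbor, so Anders controls Arbor.
Anders holds 100% of Caldera, so Anders controls Caldera.
Cinder holds 100% of Kestrel, so Anders controls Kestrel.
Arbor and Cinder together hold 40% + 59% = 99% of Corven, so Anders controls Corven.

Arbor Materials Oy, Caldera Foods SRL, Cinder BV, Corven Estates SA, Kestrel Capital LLC, Redfern Pharma NV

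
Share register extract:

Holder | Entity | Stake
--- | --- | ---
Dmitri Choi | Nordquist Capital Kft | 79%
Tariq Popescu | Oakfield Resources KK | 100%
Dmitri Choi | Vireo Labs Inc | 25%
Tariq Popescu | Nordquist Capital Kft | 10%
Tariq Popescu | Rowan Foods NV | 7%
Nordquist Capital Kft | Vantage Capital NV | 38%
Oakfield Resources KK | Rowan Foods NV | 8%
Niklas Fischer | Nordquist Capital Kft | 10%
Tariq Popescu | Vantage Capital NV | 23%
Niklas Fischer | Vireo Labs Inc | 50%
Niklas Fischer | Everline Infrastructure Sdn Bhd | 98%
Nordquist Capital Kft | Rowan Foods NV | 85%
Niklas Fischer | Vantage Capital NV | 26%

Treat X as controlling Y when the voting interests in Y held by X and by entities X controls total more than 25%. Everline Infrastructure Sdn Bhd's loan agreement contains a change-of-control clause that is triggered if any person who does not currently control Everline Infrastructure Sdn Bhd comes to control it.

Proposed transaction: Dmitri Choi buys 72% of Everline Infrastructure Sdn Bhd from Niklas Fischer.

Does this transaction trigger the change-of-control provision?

Yes

The purchase adds only to Dmitri's holdings (Niklas's stake shrinks), so Dmitri is the only person who could newly come to control Everline.
Dmitri holds 79% of Nordquist, so Dmitri controls Nordquist.
Nordquist holds 38% of Vantage, so Dmitri controls Vantage.
Nordquist holds 85% of Rowan, so Dmitri controls Rowan.
Neither Dmitri nor any entity Dmitri controls holds any voting interest in Everline.
So before the transaction, Dmitri does not control Everline.
After the purchase, Dmitri holds 72% of Everline directly, and Niklas's stake falls to 26%.
Dmitri holds 72% of Everline, so Dmitri controls Everline.
Dmitri did not control Everline before and does after, so the clause is triggered.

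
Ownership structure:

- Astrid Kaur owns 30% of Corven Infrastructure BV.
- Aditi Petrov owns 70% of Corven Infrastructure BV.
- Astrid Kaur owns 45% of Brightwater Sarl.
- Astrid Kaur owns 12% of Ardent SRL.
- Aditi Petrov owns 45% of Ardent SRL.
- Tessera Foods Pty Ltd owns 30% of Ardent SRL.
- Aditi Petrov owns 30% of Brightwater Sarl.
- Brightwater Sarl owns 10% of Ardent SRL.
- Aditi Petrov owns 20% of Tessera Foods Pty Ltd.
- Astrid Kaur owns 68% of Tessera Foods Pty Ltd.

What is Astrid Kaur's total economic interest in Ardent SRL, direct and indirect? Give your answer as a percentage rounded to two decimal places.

36.90%

Astrid reaches Ardent along 3 paths.
Via Brightwater: 45% × 10% = 4.5%.
Via Tessera: 68% × 30% = 20.4%.
Direct stake: 12% = 12%.
Total: 4.5% + 20.4% + 12% = 36.9%.
Rounded: 36.90%.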